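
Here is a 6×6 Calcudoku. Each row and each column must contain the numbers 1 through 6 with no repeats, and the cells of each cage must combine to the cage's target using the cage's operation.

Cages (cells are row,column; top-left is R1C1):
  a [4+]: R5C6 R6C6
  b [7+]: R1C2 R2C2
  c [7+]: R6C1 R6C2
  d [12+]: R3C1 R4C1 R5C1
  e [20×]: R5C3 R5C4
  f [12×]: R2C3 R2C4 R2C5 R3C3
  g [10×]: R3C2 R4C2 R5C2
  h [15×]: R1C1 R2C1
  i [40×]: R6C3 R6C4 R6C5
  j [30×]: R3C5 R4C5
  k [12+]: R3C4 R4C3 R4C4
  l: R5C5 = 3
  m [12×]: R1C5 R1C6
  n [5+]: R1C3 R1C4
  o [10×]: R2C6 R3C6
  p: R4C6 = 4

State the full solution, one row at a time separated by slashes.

5 3 4 1 2 6 / 3 4 6 2 1 5 / 4 5 1 3 6 2 / 2 1 3 6 5 4 / 6 2 5 4 3 1 / 1 6 2 5 4 3

Cage p is a single given cell, leaving R4C6 = 4.
Cage l is given, leaving R5C5 = 3.
3 is placed in row 5; hence R5C6 = 1.
Column 6 now contains 1, which forces R6C6 = 3.
Row 5 needs a 6, and only R5C1 is open for it.
The only place for 3 in row 3 is R3C4.
The 3 cells of cage k must have sum 12, which forces R4C3 = 3.
The 3 cells of cage k must have sum 12, which forces R4C4 = 6.
Row 4 now contains 6, which forces R4C5 = 5.
Cage f needs product 12; hence R3C3 = 1.
5 is placed in column 5, leaving R3C5 = 6.
1 is placed in column 3, so R1C3 = 4.
Cage n's pair has sum 5, so R1C4 = 1.
Column 5 now contains 6, leaving R1C5 = 2.
Cage m needs two cells with product 12, which forces R1C6 = 6.
Cage f has product 12; hence R2C3 = 6.
1 is placed in column 4; hence R2C4 = 2.
Column 5 already has 2, leaving R2C5 = 1.
Row 2 now contains 2, so R2C6 = 5.
Column 6 already has 5, leaving R3C6 = 2.
The 3 cells of cage g must have product 10, which forces R4C2 = 1.
4 is placed in column 3, so R5C3 = 5.
Row 5 now contains 5, which forces R5C4 = 4.
5 is placed in column 3; hence R6C3 = 2.
Column 4 now contains 4, which forces R6C4 = 5.
Column 5 already has 2, leaving R6C5 = 4.
Cage h needs two cells with product 15, leaving R1C1 = 5.
Cage b needs two cells with sum 7, leaving R1C2 = 3.
Row 2 now contains 5; hence R2C1 = 3.
Cage b's pair has sum 7, so R2C2 = 4.
Cage d has sum 12, leaving R3C1 = 4.
Row 3 already has 2, leaving R3C2 = 5.
Row 4 now contains 1; hence R4C1 = 2.
Row 5 now contains 5; hence R5C2 = 2.
Row 6 already has 5, so R6C1 = 1.
Row 6 already has 5, leaving R6C2 = 6.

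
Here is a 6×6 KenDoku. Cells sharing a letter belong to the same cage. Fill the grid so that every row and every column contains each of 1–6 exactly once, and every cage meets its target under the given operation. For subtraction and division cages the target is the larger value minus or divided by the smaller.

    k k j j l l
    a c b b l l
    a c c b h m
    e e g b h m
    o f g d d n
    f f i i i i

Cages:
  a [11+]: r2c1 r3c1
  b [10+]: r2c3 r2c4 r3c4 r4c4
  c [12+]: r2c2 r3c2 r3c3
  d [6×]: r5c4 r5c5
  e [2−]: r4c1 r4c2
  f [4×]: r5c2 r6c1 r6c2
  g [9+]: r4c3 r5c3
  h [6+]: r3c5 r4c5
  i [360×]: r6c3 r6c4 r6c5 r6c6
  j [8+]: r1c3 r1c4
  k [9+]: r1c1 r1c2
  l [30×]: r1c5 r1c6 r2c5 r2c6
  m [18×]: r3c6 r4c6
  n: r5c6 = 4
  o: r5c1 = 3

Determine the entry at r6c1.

2

Cage o is given, so r5c1 = 3.
N is a freebie, leaving r5c6 = 4.
In row 5, 2 can only go at r5c2, so r5c2 = 2.
The 3 cells of cage f must have product 4, so r6c1 = 2.
Cage f has product 4, which forces r6c2 = 1.
The only place for 5 in row 5 is r5c3.
The two cells of cage g must have sum 9, so r4c3 = 4.
The two cells of cage e must have difference 2, leaving r4c2 = 3.
Row 4 already has 3; hence r4c6 = 6.
6 is placed in column 6, so r3c6 = 3.
Column 6 already has 3, which forces r6c6 = 5.
Row 1 needs a 1, and only r1c6 is open for it.
1 is placed in column 6, so r2c6 = 2.
The only place for 1 in column 1 is r4c1.
The only place for 2 in row 3 is r3c3.
Row 1 needs a 2, and only r1c4 is open for it.
The two cells of cage j must have sum 8, so r1c3 = 6.
Cage b needs sum 10; hence r2c3 = 1.
Cage b needs sum 10, leaving r2c4 = 3.
Row 2 already has 3, leaving r2c5 = 5.
The 4 cells of cage b must have sum 10; hence r3c4 = 1.
Row 3 already has 1, which forces r3c5 = 4.
2 is placed in column 4, which forces r4c4 = 5.
Column 5 already has 5, which forces r4c5 = 2.
Column 4 now contains 1, which forces r5c4 = 6.
Row 5 already has 6, which forces r5c5 = 1.
Column 3 already has 6, so r6c3 = 3.
Column 4 already has 6, so r6c4 = 4.
Row 6 already has 3, so r6c5 = 6.
Column 5 already has 5, leaving r1c5 = 3.
Row 2 now contains 5, which forces r2c1 = 6.
Cage c has sum 12, so r2c2 = 4.
Cage a needs two cells with sum 11, leaving r3c1 = 5.
4 is placed in row 3, leaving r3c2 = 6.
Column 1 now contains 5, leaving r1c1 = 4.
Column 2 now contains 4; hence r1c2 = 5.
Filled in: 4 5 6 2 3 1 / 6 4 1 3 5 2 / 5 6 2 1 4 3 / 1 3 4 5 2 6 / 3 2 5 6 1 4 / 2 1 3 4 6 5.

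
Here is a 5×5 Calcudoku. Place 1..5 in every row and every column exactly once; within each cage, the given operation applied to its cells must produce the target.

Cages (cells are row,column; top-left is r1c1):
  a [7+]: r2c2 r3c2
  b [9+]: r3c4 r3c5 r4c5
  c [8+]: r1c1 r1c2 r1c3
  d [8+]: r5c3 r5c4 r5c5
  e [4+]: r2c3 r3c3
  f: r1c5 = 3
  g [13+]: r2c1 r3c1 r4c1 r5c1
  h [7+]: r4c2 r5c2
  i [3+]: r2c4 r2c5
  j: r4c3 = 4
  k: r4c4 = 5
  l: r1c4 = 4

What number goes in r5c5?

5

L is a freebie, leaving r1c4 = 4.
Cage f is given, so r1c5 = 3.
J is a freebie, which forces r4c3 = 4.
K is a freebie, which forces r4c4 = 5.
Column 1 needs a 2, and only r1c1 is open for it.
The only place for 1 in column 2 is r1c2.
1 is placed in row 1, leaving r1c3 = 5.
The only place for 2 in column 3 is r5c3.
Cage d has sum 8; hence r5c4 = 1.
Cage d needs sum 8, so r5c5 = 5.
1 is placed in column 4, which forces r2c4 = 2.
The two cells of cage i must have sum 3, which forces r2c5 = 1.
Cage b needs sum 9, which forces r3c4 = 3.
Column 5 already has 5, which forces r3c5 = 4.
The two cells of cage h must have sum 7, so r4c2 = 3.
Cage b has sum 9, which forces r4c5 = 2.
Row 5 now contains 5, so r5c2 = 4.
The 4 cells of cage g must have sum 13, which forces r2c1 = 4.
4 is placed in column 2, leaving r2c2 = 5.
Row 2 now contains 1, so r2c3 = 3.
Cage g needs sum 13, leaving r3c1 = 5.
Cage a's pair has sum 7; hence r3c2 = 2.
Row 3 now contains 3; hence r3c3 = 1.
Row 4 now contains 3; hence r4c1 = 1.
Row 5 already has 4; hence r5c1 = 3.
The full grid is 2 1 5 4 3 / 4 5 3 2 1 / 5 2 1 3 4 / 1 3 4 5 2 / 3 4 2 1 5.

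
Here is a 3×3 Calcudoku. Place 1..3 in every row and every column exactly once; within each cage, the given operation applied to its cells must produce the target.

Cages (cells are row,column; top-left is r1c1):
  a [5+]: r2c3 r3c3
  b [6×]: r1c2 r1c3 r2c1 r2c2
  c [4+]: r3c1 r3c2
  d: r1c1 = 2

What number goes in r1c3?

Cage d is a single given cell, so r1c1 = 2.
The 4 cells of cage b must have product 6, so r2c1 = 1.
The 4 cells of cage b must have product 6, which forces r2c2 = 2.
Row 2 now contains 2, so r2c3 = 3.
Column 1 now contains 1, so r3c1 = 3.
Row 3 already has 3, leaving r3c2 = 1.
Column 3 already has 3, leaving r3c3 = 2.
Column 2 already has 1, leaving r1c2 = 3.
Column 3 already has 3, so r1c3 = 1.
Filled in: 2 3 1 / 1 2 3 / 3 1 2.

1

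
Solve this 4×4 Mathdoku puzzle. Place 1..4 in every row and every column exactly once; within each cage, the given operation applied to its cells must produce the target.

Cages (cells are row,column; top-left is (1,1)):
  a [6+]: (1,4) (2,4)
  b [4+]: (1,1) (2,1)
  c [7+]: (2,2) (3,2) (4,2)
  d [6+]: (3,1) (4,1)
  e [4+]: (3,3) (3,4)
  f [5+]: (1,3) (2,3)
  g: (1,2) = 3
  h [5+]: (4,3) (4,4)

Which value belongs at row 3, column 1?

Cage g is given; hence (1,2) = 3.
3 is placed in row 1, so (1,1) = 1.
The two cells of cage b must have sum 4; hence (2,1) = 3.
The two cells of cage f must have sum 5, leaving (1,3) = 4.
Row 1 already has 4, leaving (1,4) = 2.
The two cells of cage f must have sum 5, leaving (2,3) = 1.
2 is placed in column 4; hence (2,4) = 4.
1 is placed in column 3; hence (3,3) = 3.
3 is placed in row 3, which forces (3,4) = 1.
Column 3 now contains 3, so (4,3) = 2.
Column 4 now contains 1, leaving (4,4) = 3.
4 is placed in row 2, so (2,2) = 2.
The two cells of cage d must have sum 6, leaving (3,1) = 2.
The 3 cells of cage c must have sum 7, which forces (3,2) = 4.
Row 4 already has 2, so (4,1) = 4.
The 3 cells of cage c must have sum 7, which forces (4,2) = 1.
Completed grid: 1 3 4 2 / 3 2 1 4 / 2 4 3 1 / 4 1 2 3.

2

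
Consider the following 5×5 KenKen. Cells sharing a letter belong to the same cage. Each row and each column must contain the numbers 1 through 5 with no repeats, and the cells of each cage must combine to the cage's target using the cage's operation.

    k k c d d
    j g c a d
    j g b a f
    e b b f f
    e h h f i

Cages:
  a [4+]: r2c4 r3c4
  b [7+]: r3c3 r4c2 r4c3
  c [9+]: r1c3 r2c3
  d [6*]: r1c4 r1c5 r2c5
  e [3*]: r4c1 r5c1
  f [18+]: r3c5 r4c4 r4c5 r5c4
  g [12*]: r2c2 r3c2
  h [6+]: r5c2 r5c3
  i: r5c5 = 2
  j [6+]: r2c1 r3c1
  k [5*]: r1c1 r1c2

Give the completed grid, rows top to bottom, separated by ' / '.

5 1 4 2 3 / 2 4 5 3 1 / 4 3 2 1 5 / 1 2 3 5 4 / 3 5 1 4 2

Cage i is a single given cell, so r5c5 = 2.
Cage d needs product 6, leaving r1c4 = 2.
The only place for 3 in row 1 is r1c5.
Column 5 now contains 3; hence r2c5 = 1.
Row 2 already has 1, so r2c4 = 3.
Cage a needs two cells with sum 4, leaving r3c4 = 1.
Row 2 already has 3, so r2c2 = 4.
Row 2 already has 4, leaving r2c3 = 5.
Cage g's pair has product 12, which forces r3c2 = 3.
Column 3 already has 5, so r5c3 = 1.
Column 3 already has 5, leaving r1c3 = 4.
Row 2 already has 4, so r2c1 = 2.
The two cells of cage j must have sum 6, which forces r3c1 = 4.
Column 3 already has 4; hence r3c3 = 2.
Row 3 already has 4, so r3c5 = 5.
The two cells of cage e must have product 3, which forces r4c1 = 1.
Row 4 now contains 1, leaving r4c2 = 2.
2 is placed in column 3, leaving r4c3 = 3.
5 is placed in column 5, so r4c5 = 4.
Row 5 now contains 1, so r5c1 = 3.
Row 5 now contains 1; hence r5c2 = 5.
Row 5 already has 5, leaving r5c4 = 4.
1 is placed in column 1, which forces r1c1 = 5.
5 is placed in column 2, which forces r1c2 = 1.
4 is placed in row 4, leaving r4c4 = 5.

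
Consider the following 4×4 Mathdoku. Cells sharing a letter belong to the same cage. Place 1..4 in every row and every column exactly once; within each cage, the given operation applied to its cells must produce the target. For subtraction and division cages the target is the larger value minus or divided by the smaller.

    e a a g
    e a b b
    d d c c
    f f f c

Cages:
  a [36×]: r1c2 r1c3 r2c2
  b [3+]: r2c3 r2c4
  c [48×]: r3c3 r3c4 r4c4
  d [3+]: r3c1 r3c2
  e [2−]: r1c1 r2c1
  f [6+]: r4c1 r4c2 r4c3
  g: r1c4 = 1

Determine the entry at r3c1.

1

Cage a has product 36, which forces r1c2 = 4.
The 3 cells of cage a must have product 36; hence r1c3 = 3.
G is a freebie, leaving r1c4 = 1.
Cage a needs product 36, so r2c2 = 3.
Column 4 now contains 1, leaving r2c4 = 2.
The 3 cells of cage c must have product 48; hence r3c3 = 4.
The 3 cells of cage c must have product 48, so r3c4 = 3.
The 3 cells of cage c must have product 48, which forces r4c4 = 4.
1 is placed in row 1, so r1c1 = 2.
Cage e's pair has difference 2, leaving r2c1 = 4.
Row 2 now contains 2; hence r2c3 = 1.
Column 1 now contains 2, leaving r3c1 = 1.
Row 3 now contains 1, so r3c2 = 2.
Cage f needs sum 6, leaving r4c1 = 3.
2 is placed in column 2; hence r4c2 = 1.
Column 3 now contains 1, so r4c3 = 2.
Completed grid: 2 4 3 1 / 4 3 1 2 / 1 2 4 3 / 3 1 2 4.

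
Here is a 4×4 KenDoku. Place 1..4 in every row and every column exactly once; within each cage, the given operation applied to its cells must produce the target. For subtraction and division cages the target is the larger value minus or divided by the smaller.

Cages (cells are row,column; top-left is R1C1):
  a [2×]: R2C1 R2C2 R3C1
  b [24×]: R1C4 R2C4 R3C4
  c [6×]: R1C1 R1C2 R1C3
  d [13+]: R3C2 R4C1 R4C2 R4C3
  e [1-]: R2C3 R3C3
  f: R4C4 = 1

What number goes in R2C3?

Cage a has product 2, leaving R2C1 = 2.
The 3 cells of cage a must have product 2, which forces R2C2 = 1.
Cage a needs product 2, leaving R3C1 = 1.
Cage d has sum 13, which forces R3C2 = 4.
Cage f is given, leaving R4C4 = 1.
1 is placed in column 1, so R1C1 = 3.
Cage c has product 6, which forces R1C2 = 2.
Cage c needs product 6, so R1C3 = 1.
2 is placed in row 1; hence R1C4 = 4.
Column 4 now contains 4, leaving R2C4 = 3.
3 is placed in column 4, which forces R3C4 = 2.
Column 1 already has 3; hence R4C1 = 4.
Column 2 now contains 2, so R4C2 = 3.
Row 4 already has 3, which forces R4C3 = 2.
3 is placed in row 2, leaving R2C3 = 4.
2 is placed in row 3; hence R3C3 = 3.
The full grid is 3 2 1 4 / 2 1 4 3 / 1 4 3 2 / 4 3 2 1.

4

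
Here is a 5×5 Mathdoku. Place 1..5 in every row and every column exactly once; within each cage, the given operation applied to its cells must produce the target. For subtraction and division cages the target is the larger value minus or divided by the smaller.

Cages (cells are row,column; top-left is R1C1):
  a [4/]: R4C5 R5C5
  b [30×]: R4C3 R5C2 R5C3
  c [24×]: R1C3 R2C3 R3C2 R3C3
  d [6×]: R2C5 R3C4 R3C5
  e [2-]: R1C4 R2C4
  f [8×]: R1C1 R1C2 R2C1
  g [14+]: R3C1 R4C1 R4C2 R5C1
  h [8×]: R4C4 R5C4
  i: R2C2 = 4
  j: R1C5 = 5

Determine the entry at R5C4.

4

Cage j is given, leaving R1C5 = 5.
Cage i is a single given cell, which forces R2C2 = 4.
Cage f needs product 8; hence R1C1 = 4.
Cage c has product 24, which forces R3C3 = 4.
The 4 cells of cage g must have sum 14, so R4C2 = 5.
The 3 cells of cage b must have product 30, so R5C3 = 5.
The 4 cells of cage g must have sum 14; hence R3C1 = 5.
In row 2, 5 can only go at R2C4, so R2C4 = 5.
The two cells of cage e must have difference 2, so R1C4 = 3.
The only place for 2 in column 1 is R2C1.
The 3 cells of cage f must have product 8, so R1C2 = 1.
1 is placed in row 1, leaving R1C3 = 2.
Column 3 now contains 2, so R4C3 = 3.
Column 3 already has 3, so R2C3 = 1.
1 is placed in row 2, so R2C5 = 3.
Cage c has product 24, so R3C2 = 3.
3 is placed in row 4, which forces R4C1 = 1.
1 is placed in row 4, so R4C5 = 4.
Cage g needs sum 14, leaving R5C1 = 3.
The 3 cells of cage b must have product 30, which forces R5C2 = 2.
2 is placed in row 5, leaving R5C4 = 4.
Column 5 now contains 4, so R5C5 = 1.
Cage d has product 6, leaving R3C4 = 1.
Column 5 already has 1, so R3C5 = 2.
4 is placed in row 4; hence R4C4 = 2.
The full grid is 4 1 2 3 5 / 2 4 1 5 3 / 5 3 4 1 2 / 1 5 3 2 4 / 3 2 5 4 1.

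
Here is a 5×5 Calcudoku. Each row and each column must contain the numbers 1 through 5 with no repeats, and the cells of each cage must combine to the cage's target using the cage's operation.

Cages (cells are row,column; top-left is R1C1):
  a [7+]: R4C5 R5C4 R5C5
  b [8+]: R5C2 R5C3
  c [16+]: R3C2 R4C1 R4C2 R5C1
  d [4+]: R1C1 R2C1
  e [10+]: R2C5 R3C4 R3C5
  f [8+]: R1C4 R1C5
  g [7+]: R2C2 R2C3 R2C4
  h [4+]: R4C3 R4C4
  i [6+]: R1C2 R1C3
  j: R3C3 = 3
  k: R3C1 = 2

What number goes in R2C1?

K is a freebie; hence R3C1 = 2.
Cage j is given, which forces R3C3 = 3.
Column 3 now contains 3, which forces R4C3 = 1.
Row 4 already has 1, which forces R4C4 = 3.
Column 3 now contains 3; hence R5C3 = 5.
Column 4 now contains 3, which forces R1C4 = 5.
Cage f's pair has sum 8, leaving R1C5 = 3.
Row 5 now contains 5, which forces R5C2 = 3.
3 is placed in row 1, which forces R1C1 = 1.
Cage d's pair has sum 4, so R2C1 = 3.
Cage c needs sum 16, so R3C2 = 5.
Cage c needs sum 16, so R4C1 = 5.
Cage c needs sum 16, so R4C2 = 2.
2 is placed in row 4; hence R4C5 = 4.
Row 5 now contains 3; hence R5C1 = 4.
2 is placed in column 2, leaving R1C2 = 4.
Cage i's pair has sum 6, so R1C3 = 2.
4 is placed in column 2, so R2C2 = 1.
Column 3 now contains 2, leaving R2C3 = 4.
4 is placed in row 2; hence R2C4 = 2.
Cage e needs sum 10, leaving R2C5 = 5.
The 3 cells of cage e must have sum 10; hence R3C4 = 4.
Column 5 already has 4; hence R3C5 = 1.
2 is placed in column 4, which forces R5C4 = 1.
1 is placed in column 5, so R5C5 = 2.
Completed grid: 1 4 2 5 3 / 3 1 4 2 5 / 2 5 3 4 1 / 5 2 1 3 4 / 4 3 5 1 2.

3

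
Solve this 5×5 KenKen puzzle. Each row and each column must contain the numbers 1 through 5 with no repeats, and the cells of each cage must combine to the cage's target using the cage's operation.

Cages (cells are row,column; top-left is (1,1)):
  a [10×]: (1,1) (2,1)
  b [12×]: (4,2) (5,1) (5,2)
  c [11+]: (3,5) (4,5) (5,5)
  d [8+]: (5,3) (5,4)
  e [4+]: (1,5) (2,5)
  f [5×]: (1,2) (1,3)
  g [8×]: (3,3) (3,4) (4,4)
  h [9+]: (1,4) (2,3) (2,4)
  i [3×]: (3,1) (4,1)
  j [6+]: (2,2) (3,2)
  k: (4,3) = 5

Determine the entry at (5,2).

Cage k is given, so (4,3) = 5.
Column 3 now contains 5, leaving (5,3) = 3.
3 is placed in row 5; hence (5,4) = 5.
The two cells of cage f must have product 5; hence (1,2) = 5.
Column 3 now contains 5, which forces (1,3) = 1.
Row 1 already has 1, which forces (1,5) = 3.
Column 5 now contains 3, leaving (2,5) = 1.
Cage c needs sum 11, so (3,5) = 5.
The 3 cells of cage b must have product 12; hence (4,2) = 3.
Row 1 now contains 5, which forces (1,1) = 2.
Row 1 now contains 2, which forces (1,4) = 4.
Cage a needs two cells with product 10, so (2,1) = 5.
Cage h needs sum 9; hence (2,4) = 3.
Cage i's pair has product 3, so (3,1) = 3.
Row 4 now contains 3, which forces (4,1) = 1.
Row 4 now contains 1, which forces (4,4) = 2.
2 is placed in row 4, so (4,5) = 4.
Column 1 now contains 1, which forces (5,1) = 4.
4 is placed in row 5, leaving (5,2) = 1.
Column 5 now contains 4, leaving (5,5) = 2.
Cage h has sum 9; hence (2,3) = 2.
The 3 cells of cage g must have product 8, so (3,3) = 4.
Column 4 now contains 2, which forces (3,4) = 1.
Row 2 already has 2, leaving (2,2) = 4.
4 is placed in row 3; hence (3,2) = 2.
The full grid is 2 5 1 4 3 / 5 4 2 3 1 / 3 2 4 1 5 / 1 3 5 2 4 / 4 1 3 5 2.

1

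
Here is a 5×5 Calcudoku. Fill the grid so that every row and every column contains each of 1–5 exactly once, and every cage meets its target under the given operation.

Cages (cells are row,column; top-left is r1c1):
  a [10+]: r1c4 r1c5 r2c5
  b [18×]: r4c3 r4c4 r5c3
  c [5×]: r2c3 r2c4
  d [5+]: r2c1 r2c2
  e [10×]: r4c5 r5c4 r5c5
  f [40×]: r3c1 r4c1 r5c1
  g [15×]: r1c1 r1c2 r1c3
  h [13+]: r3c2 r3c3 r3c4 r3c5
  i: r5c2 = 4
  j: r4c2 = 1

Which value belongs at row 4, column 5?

J is a freebie; hence r4c2 = 1.
Cage b has product 18; hence r4c3 = 2.
The 3 cells of cage b must have product 18, so r4c4 = 3.
Row 4 now contains 2; hence r4c5 = 5.
Cage i is given, so r5c2 = 4.
Cage b has product 18; hence r5c3 = 3.
5 is placed in row 4, which forces r4c1 = 4.
In row 1, 2 can only go at r1c5, so r1c5 = 2.
Cage e needs product 10, which forces r5c4 = 2.
Column 5 now contains 2, leaving r5c5 = 1.
Cage f has product 40; hence r3c1 = 2.
Row 5 already has 2; hence r5c1 = 5.
Column 1 already has 2, which forces r2c1 = 3.
Cage d's pair has sum 5, leaving r2c2 = 2.
Row 2 now contains 3, which forces r2c5 = 4.
4 is placed in column 5, so r3c5 = 3.
Column 1 already has 3, so r1c1 = 1.
The 3 cells of cage g must have product 15, which forces r1c2 = 3.
Cage g needs product 15; hence r1c3 = 5.
Cage a needs sum 10, leaving r1c4 = 4.
5 is placed in column 3; hence r2c3 = 1.
Row 2 already has 1, so r2c4 = 5.
Row 3 now contains 3, which forces r3c2 = 5.
Column 3 already has 1; hence r3c3 = 4.
Column 4 now contains 4, so r3c4 = 1.
Completed grid: 1 3 5 4 2 / 3 2 1 5 4 / 2 5 4 1 3 / 4 1 2 3 5 / 5 4 3 2 1.

5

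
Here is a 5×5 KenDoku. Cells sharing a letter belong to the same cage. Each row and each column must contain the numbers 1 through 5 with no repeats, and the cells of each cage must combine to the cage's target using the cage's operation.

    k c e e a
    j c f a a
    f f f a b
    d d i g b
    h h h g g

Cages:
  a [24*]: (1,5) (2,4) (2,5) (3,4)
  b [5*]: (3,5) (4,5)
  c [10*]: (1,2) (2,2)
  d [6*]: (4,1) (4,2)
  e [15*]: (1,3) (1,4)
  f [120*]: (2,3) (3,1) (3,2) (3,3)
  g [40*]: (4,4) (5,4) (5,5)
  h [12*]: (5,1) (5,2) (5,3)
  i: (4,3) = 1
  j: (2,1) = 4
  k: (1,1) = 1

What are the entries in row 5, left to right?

Cage k is given, so (1,1) = 1.
Cage j is given, leaving (2,1) = 4.
I is a freebie, which forces (4,3) = 1.
Row 4 already has 1, so (4,5) = 5.
Column 1 now contains 4; hence (5,1) = 3.
Row 5 already has 3, so (5,3) = 4.
Row 5 now contains 4; hence (5,5) = 2.
Cage f needs product 120, which forces (3,2) = 4.
Column 5 now contains 5, so (3,5) = 1.
3 is placed in column 1, so (4,1) = 2.
Cage d's pair has product 6, leaving (4,2) = 3.
Cage g needs product 40, leaving (4,4) = 4.
Row 5 now contains 4, which forces (5,2) = 1.
Row 5 already has 2; hence (5,4) = 5.
Cage e needs two cells with product 15, leaving (1,3) = 5.
5 is placed in column 4, leaving (1,4) = 3.
The 4 cells of cage a must have product 24; hence (1,5) = 4.
Cage a needs product 24, which forces (2,4) = 1.
Column 5 already has 1; hence (2,5) = 3.
2 is placed in column 1, so (3,1) = 5.
The 4 cells of cage a must have product 24, so (3,4) = 2.
Row 1 already has 5, which forces (1,2) = 2.
The two cells of cage c must have product 10, so (2,2) = 5.
3 is placed in row 2, so (2,3) = 2.
Row 3 now contains 2, which forces (3,3) = 3.
Completed grid: 1 2 5 3 4 / 4 5 2 1 3 / 5 4 3 2 1 / 2 3 1 4 5 / 3 1 4 5 2.

3 1 4 5 2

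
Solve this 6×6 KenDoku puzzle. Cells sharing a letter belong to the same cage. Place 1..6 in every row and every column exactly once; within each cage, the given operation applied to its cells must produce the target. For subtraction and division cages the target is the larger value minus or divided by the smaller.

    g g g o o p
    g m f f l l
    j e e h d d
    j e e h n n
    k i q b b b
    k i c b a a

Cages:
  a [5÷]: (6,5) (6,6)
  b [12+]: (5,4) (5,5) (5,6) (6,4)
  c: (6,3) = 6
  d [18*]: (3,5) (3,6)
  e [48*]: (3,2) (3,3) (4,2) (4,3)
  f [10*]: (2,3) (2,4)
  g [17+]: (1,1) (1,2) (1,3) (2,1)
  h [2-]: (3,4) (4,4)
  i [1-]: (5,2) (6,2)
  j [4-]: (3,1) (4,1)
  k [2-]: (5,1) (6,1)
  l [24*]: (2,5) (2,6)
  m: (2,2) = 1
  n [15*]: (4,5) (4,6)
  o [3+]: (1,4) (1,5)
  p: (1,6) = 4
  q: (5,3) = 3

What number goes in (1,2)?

3

P is a freebie, which forces (1,6) = 4.
M is a freebie, so (2,2) = 1.
Column 6 already has 4, which forces (2,6) = 6.
6 is placed in column 6, which forces (3,6) = 3.
3 is placed in column 6, so (4,6) = 5.
Cage q is a single given cell; hence (5,3) = 3.
Cage c is given; hence (6,3) = 6.
Column 6 now contains 5, so (6,6) = 1.
Row 2 already has 6, which forces (2,5) = 4.
3 is placed in row 3, so (3,5) = 6.
Row 4 already has 5, which forces (4,5) = 3.
Column 6 already has 1, so (5,6) = 2.
1 is placed in row 6; hence (6,5) = 5.
Cage e has product 48, which forces (4,2) = 6.
5 is placed in column 5, leaving (5,5) = 1.
Cage g needs sum 17; hence (1,1) = 6.
Cage o needs two cells with sum 3; hence (1,4) = 1.
Column 5 already has 1; hence (1,5) = 2.
Cage j needs two cells with difference 4, leaving (3,1) = 5.
Row 4 already has 6, leaving (4,1) = 1.
Column 1 now contains 5, so (5,1) = 4.
Row 5 already has 4, so (5,2) = 5.
Row 5 now contains 5, which forces (5,4) = 6.
5 is placed in column 2, leaving (1,2) = 3.
Row 1 already has 1, which forces (1,3) = 5.
Column 1 now contains 5, leaving (2,1) = 3.
5 is placed in column 3, which forces (2,3) = 2.
Row 2 now contains 2; hence (2,4) = 5.
Cage e needs product 48, which forces (3,3) = 1.
2 is placed in column 3, so (4,3) = 4.
4 is placed in row 4, leaving (4,4) = 2.
Cage k's pair has difference 2, which forces (6,1) = 2.
Cage i needs two cells with difference 1, which forces (6,2) = 4.
Cage b has sum 12, which forces (6,4) = 3.
Column 2 now contains 4, so (3,2) = 2.
Column 4 already has 2; hence (3,4) = 4.
The full grid is 6 3 5 1 2 4 / 3 1 2 5 4 6 / 5 2 1 4 6 3 / 1 6 4 2 3 5 / 4 5 3 6 1 2 / 2 4 6 3 5 1.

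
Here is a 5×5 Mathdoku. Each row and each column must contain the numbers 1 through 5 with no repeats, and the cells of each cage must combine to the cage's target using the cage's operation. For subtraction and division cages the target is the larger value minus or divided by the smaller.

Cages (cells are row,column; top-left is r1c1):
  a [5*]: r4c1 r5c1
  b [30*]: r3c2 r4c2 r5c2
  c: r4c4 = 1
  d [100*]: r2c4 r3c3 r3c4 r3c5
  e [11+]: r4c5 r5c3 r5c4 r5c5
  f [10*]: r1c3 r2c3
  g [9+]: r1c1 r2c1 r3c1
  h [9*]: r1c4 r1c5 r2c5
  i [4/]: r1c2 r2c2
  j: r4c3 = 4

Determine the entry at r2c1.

The 3 cells of cage h must have product 9; hence r1c4 = 3.
Cage h needs product 9, leaving r1c5 = 1.
The 4 cells of cage d must have product 100, so r2c4 = 5.
Cage h needs product 9, which forces r2c5 = 3.
Cage j is given, leaving r4c3 = 4.
Cage c is a single given cell, leaving r4c4 = 1.
Row 1 already has 1; hence r1c2 = 4.
The two cells of cage f must have product 10, so r1c3 = 5.
Cage i's pair has quotient 4, so r2c2 = 1.
5 is placed in row 2, leaving r2c3 = 2.
Cage g needs sum 9, so r3c1 = 3.
The 4 cells of cage d must have product 100, so r3c3 = 1.
1 is placed in column 4, which forces r3c4 = 4.
The 4 cells of cage d must have product 100; hence r3c5 = 5.
Row 4 now contains 1; hence r4c1 = 5.
The 4 cells of cage e must have sum 11, which forces r4c5 = 2.
Cage a needs two cells with product 5, which forces r5c1 = 1.
The 4 cells of cage e must have sum 11, leaving r5c3 = 3.
Cage e needs sum 11, so r5c4 = 2.
Cage e has sum 11, so r5c5 = 4.
5 is placed in row 1; hence r1c1 = 2.
2 is placed in row 2; hence r2c1 = 4.
Row 3 now contains 5, so r3c2 = 2.
2 is placed in row 4, so r4c2 = 3.
Row 5 already has 2, so r5c2 = 5.
Filled in: 2 4 5 3 1 / 4 1 2 5 3 / 3 2 1 4 5 / 5 3 4 1 2 / 1 5 3 2 4.

4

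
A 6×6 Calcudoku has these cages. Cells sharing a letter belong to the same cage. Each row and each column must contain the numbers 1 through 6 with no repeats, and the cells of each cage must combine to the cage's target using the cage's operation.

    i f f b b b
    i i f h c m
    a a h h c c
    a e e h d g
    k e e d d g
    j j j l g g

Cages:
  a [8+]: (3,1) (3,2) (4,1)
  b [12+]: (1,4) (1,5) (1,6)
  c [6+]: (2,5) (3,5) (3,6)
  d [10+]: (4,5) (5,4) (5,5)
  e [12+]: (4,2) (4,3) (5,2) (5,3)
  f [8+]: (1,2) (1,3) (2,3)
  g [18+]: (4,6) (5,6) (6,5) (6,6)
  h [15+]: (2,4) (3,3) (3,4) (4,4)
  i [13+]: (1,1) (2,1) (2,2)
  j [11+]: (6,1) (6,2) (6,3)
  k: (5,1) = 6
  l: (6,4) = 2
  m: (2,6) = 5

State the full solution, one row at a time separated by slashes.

M is a freebie, leaving (2,6) = 5.
Cage k is given; hence (5,1) = 6.
Cage l is given, so (6,4) = 2.
The 3 cells of cage i must have sum 13, which forces (2,2) = 6.
Cage j has sum 11; hence (6,3) = 6.
Row 6 now contains 6, so (6,5) = 5.
The 4 cells of cage g must have sum 18, which forces (4,6) = 6.
The only place for 6 in row 3 is (3,4).
The only place for 6 in row 1 is (1,5).
The only place for 3 in row 6 is (6,6).
Column 6 already has 3, leaving (5,6) = 4.
Cage d has sum 10, so (5,4) = 5.
Column 4 already has 5, leaving (1,4) = 4.
Cage b has sum 12, leaving (1,6) = 2.
Column 6 now contains 2, leaving (3,6) = 1.
The 4 cells of cage h must have sum 15; hence (3,3) = 5.
The only place for 5 in row 4 is (4,2).
Cage f has sum 8; hence (2,3) = 4.
Cage i needs sum 13, so (1,1) = 5.
4 is placed in row 2, so (2,1) = 2.
Cage a has sum 8; hence (4,1) = 1.
Row 4 now contains 1; hence (4,4) = 3.
1 is placed in column 1, leaving (6,1) = 4.
4 is placed in row 6, which forces (6,2) = 1.
Column 2 now contains 1, so (1,2) = 3.
Cage f has sum 8, which forces (1,3) = 1.
3 is placed in column 4, so (2,4) = 1.
Row 2 already has 1, which forces (2,5) = 3.
Column 1 now contains 4, leaving (3,1) = 3.
The 3 cells of cage a must have sum 8; hence (3,2) = 4.
Row 3 already has 4; hence (3,5) = 2.
Row 4 already has 3, leaving (4,3) = 2.
2 is placed in column 5, so (4,5) = 4.
Cage e has sum 12, leaving (5,2) = 2.
The 4 cells of cage e must have sum 12; hence (5,3) = 3.
Column 5 already has 3, which forces (5,5) = 1.

5 3 1 4 6 2 / 2 6 4 1 3 5 / 3 4 5 6 2 1 / 1 5 2 3 4 6 / 6 2 3 5 1 4 / 4 1 6 2 5 3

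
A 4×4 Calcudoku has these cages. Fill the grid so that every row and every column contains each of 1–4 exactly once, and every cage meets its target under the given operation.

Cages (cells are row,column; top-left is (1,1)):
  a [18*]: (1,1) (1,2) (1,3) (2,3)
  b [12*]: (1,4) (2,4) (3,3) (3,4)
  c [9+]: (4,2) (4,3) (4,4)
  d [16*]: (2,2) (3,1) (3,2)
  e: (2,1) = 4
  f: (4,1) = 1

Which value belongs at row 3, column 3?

1

E is a freebie, which forces (2,1) = 4.
Row 2 already has 4, so (2,2) = 2.
Cage a has product 18, so (2,3) = 3.
Row 2 already has 3, which forces (2,4) = 1.
Column 1 already has 4, which forces (3,1) = 2.
Row 3 already has 2, so (3,3) = 1.
F is a freebie; hence (4,1) = 1.
1 is placed in column 1; hence (1,1) = 3.
The 4 cells of cage a must have product 18, so (1,2) = 1.
Column 3 now contains 1; hence (1,3) = 2.
Row 1 already has 3, so (1,4) = 4.
1 is placed in row 3, leaving (3,2) = 4.
4 is placed in column 4; hence (3,4) = 3.
Column 2 now contains 4, leaving (4,2) = 3.
Column 3 already has 2, which forces (4,3) = 4.
Column 4 already has 3, so (4,4) = 2.
Completed grid: 3 1 2 4 / 4 2 3 1 / 2 4 1 3 / 1 3 4 2.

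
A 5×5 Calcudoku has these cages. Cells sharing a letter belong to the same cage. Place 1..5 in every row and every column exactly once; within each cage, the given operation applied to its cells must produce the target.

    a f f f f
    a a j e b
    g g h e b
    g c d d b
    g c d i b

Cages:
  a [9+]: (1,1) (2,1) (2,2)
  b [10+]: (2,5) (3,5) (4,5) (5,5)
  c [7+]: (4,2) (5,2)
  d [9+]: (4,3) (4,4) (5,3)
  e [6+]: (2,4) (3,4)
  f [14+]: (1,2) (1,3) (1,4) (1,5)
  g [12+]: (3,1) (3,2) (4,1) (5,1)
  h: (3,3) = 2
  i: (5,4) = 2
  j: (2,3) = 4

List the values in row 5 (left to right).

5 3 1 2 4

J is a freebie, leaving (2,3) = 4.
Cage h is a single given cell; hence (3,3) = 2.
Cage i is given, so (5,4) = 2.
Row 1 needs a 1, and only (1,1) is open for it.
Cage g has sum 12, leaving (4,1) = 2.
Cage b needs sum 10; hence (2,5) = 2.
The 4 cells of cage f must have sum 14, which forces (1,2) = 2.
In row 2, 1 can only go at (2,4), so (2,4) = 1.
1 is placed in column 4; hence (3,4) = 5.
Column 4 already has 5, leaving (4,4) = 3.
Column 4 now contains 3, so (1,4) = 4.
Row 3 already has 5; hence (3,1) = 4.
Row 4 already has 3, leaving (4,2) = 4.
Row 4 already has 4; hence (4,5) = 1.
Cage c's pair has sum 7, so (5,2) = 3.
3 is placed in row 5, so (5,5) = 4.
Cage a has sum 9; hence (2,1) = 3.
Column 2 now contains 3, so (2,2) = 5.
Column 2 now contains 3, so (3,2) = 1.
Column 5 already has 1, so (3,5) = 3.
1 is placed in row 4, which forces (4,3) = 5.
3 is placed in row 5, leaving (5,1) = 5.
Cage d has sum 9, leaving (5,3) = 1.
5 is placed in column 3, so (1,3) = 3.
3 is placed in column 5, which forces (1,5) = 5.
Filled in: 1 2 3 4 5 / 3 5 4 1 2 / 4 1 2 5 3 / 2 4 5 3 1 / 5 3 1 2 4.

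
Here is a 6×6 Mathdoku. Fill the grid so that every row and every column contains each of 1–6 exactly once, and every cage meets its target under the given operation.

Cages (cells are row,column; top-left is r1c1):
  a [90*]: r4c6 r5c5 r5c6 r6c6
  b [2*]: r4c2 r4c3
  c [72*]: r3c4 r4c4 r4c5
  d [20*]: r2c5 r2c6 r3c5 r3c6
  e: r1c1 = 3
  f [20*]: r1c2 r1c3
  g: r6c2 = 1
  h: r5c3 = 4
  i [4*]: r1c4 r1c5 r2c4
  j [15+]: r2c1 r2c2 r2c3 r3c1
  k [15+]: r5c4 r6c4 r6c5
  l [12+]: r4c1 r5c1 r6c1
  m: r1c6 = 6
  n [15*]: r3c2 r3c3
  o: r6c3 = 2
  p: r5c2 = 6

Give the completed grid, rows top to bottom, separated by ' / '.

Cage e is given; hence r1c1 = 3.
M is a freebie, leaving r1c6 = 6.
Cage p is a single given cell; hence r5c2 = 6.
Cage h is a single given cell; hence r5c3 = 4.
Row 5 now contains 4, leaving r5c4 = 5.
G is a freebie, which forces r6c2 = 1.
Cage o is given, so r6c3 = 2.
The two cells of cage f must have product 20, which forces r1c2 = 4.
Column 3 now contains 4, which forces r1c3 = 5.
Row 1 already has 4, so r1c4 = 1.
Row 1 already has 1, leaving r1c5 = 2.
Column 4 now contains 1, so r2c4 = 2.
Column 3 now contains 5; hence r3c3 = 3.
Column 2 now contains 1, leaving r4c2 = 2.
Column 3 now contains 2, leaving r4c3 = 1.
Cage a has product 90, which forces r5c5 = 3.
The 4 cells of cage a must have product 90; hence r5c6 = 2.
Cage j has sum 15, which forces r2c2 = 3.
Column 3 already has 1, leaving r2c3 = 6.
Row 3 already has 3; hence r3c2 = 5.
The 3 cells of cage c must have product 72, which forces r4c4 = 3.
Row 4 already has 3; hence r4c6 = 5.
Row 5 already has 2; hence r5c1 = 1.
Column 6 already has 5, which forces r6c6 = 3.
The 4 cells of cage j must have sum 15, which forces r2c1 = 4.
Cage d has product 20, which forces r2c5 = 5.
The 4 cells of cage d must have product 20, so r2c6 = 1.
1 is placed in column 1; hence r3c1 = 2.
The 4 cells of cage d must have product 20; hence r3c5 = 1.
Cage d needs product 20, which forces r3c6 = 4.
Row 4 now contains 5, leaving r4c1 = 6.
Row 4 now contains 6, which forces r4c5 = 4.
Cage l has sum 12, so r6c1 = 5.
Column 5 now contains 4, which forces r6c5 = 6.
Row 3 already has 4, which forces r3c4 = 6.
Row 6 now contains 6, which forces r6c4 = 4.

3 4 5 1 2 6 / 4 3 6 2 5 1 / 2 5 3 6 1 4 / 6 2 1 3 4 5 / 1 6 4 5 3 2 / 5 1 2 4 6 3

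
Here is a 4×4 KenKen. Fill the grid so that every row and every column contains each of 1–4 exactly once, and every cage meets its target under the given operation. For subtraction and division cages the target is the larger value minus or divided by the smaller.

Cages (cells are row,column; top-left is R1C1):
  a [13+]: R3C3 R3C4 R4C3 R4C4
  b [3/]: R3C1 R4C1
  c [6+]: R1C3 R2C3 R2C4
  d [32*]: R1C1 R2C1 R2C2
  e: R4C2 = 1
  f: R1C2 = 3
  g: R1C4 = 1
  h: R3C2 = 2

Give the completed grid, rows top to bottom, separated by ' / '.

4 3 2 1 / 2 4 1 3 / 1 2 3 4 / 3 1 4 2

The 3 cells of cage d must have product 32, leaving R1C1 = 4.
F is a freebie; hence R1C2 = 3.
Cage g is given; hence R1C4 = 1.
Cage d needs product 32; hence R2C1 = 2.
Cage d has product 32; hence R2C2 = 4.
Row 2 already has 2; hence R2C4 = 3.
Cage h is given, leaving R3C2 = 2.
Row 3 now contains 2, leaving R3C4 = 4.
E is a freebie, so R4C2 = 1.
Column 4 now contains 4, which forces R4C4 = 2.
Row 1 already has 1, which forces R1C3 = 2.
Row 2 now contains 3, which forces R2C3 = 1.
The two cells of cage b must have quotient 3, leaving R3C1 = 1.
4 is placed in row 3, which forces R3C3 = 3.
Row 4 now contains 1, which forces R4C1 = 3.
Cage a needs sum 13, which forces R4C3 = 4.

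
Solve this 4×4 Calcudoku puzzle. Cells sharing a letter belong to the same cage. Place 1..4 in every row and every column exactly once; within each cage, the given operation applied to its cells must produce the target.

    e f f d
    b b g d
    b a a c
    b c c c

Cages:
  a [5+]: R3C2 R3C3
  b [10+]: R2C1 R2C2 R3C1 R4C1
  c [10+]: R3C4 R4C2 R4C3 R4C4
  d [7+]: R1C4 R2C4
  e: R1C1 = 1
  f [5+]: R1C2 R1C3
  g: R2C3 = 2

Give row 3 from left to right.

Cage e is a single given cell, leaving R1C1 = 1.
G is a freebie, leaving R2C3 = 2.
Cage f's pair has sum 5, so R1C2 = 2.
The two cells of cage f must have sum 5, leaving R1C3 = 3.
Row 1 already has 3; hence R1C4 = 4.
The 4 cells of cage b must have sum 10, so R2C2 = 1.
4 is placed in column 4; hence R2C4 = 3.
Column 2 already has 1, which forces R3C2 = 4.
Row 3 now contains 4, so R3C3 = 1.
Row 3 already has 1, so R3C4 = 2.
Column 2 already has 4, leaving R4C2 = 3.
1 is placed in column 3; hence R4C3 = 4.
Column 4 already has 2, which forces R4C4 = 1.
Row 2 already has 3, which forces R2C1 = 4.
2 is placed in row 3, which forces R3C1 = 3.
Row 4 already has 4, leaving R4C1 = 2.
The full grid is 1 2 3 4 / 4 1 2 3 / 3 4 1 2 / 2 3 4 1.

3 4 1 2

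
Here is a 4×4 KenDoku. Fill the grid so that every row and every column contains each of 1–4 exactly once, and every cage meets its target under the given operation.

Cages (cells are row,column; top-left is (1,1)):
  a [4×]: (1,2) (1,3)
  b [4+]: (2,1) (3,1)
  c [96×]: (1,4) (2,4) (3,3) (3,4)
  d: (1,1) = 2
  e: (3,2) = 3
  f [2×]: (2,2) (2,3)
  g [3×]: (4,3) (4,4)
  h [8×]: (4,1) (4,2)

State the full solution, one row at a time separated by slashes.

2 4 1 3 / 3 1 2 4 / 1 3 4 2 / 4 2 3 1

Cage d is given, leaving (1,1) = 2.
E is a freebie, leaving (3,2) = 3.
Cage c has product 96; hence (3,3) = 4.
Row 3 already has 3, which forces (3,4) = 2.
2 is placed in column 1, so (4,1) = 4.
4 is placed in row 4, leaving (4,2) = 2.
Cage a needs two cells with product 4, so (1,2) = 4.
4 is placed in column 3, leaving (1,3) = 1.
4 is placed in row 1, leaving (1,4) = 3.
Cage b needs two cells with sum 4, so (2,1) = 3.
Column 2 now contains 2; hence (2,2) = 1.
Cage f's pair has product 2, so (2,3) = 2.
Column 4 already has 3, leaving (2,4) = 4.
Row 3 already has 3, so (3,1) = 1.
1 is placed in column 3, which forces (4,3) = 3.
Column 4 already has 3; hence (4,4) = 1.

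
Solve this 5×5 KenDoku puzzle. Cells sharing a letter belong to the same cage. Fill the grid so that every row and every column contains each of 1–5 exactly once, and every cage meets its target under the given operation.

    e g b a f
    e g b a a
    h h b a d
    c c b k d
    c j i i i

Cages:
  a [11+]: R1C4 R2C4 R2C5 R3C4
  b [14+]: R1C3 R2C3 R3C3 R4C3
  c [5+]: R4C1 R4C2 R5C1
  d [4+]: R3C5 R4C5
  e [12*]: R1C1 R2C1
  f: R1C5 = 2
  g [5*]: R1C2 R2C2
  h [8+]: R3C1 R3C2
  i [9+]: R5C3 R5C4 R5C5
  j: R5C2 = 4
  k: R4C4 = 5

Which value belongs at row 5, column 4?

3

Cage f is a single given cell, which forces R1C5 = 2.
Cage k is given, which forces R4C4 = 5.
J is a freebie, leaving R5C2 = 4.
Row 4 needs a 4, and only R4C3 is open for it.
The only place for 4 in row 3 is R3C4.
The only place for 4 in row 1 is R1C1.
Column 1 now contains 4, leaving R2C1 = 3.
Row 2 now contains 3, which forces R2C5 = 4.
Column 1 already has 3; hence R3C1 = 5.
Row 3 already has 5; hence R3C2 = 3.
3 is placed in row 3, which forces R3C3 = 2.
3 is placed in row 3; hence R3C5 = 1.
Column 1 already has 3; hence R4C1 = 1.
Row 4 already has 1, leaving R4C2 = 2.
1 is placed in column 5, so R4C5 = 3.
1 is placed in column 1; hence R5C1 = 2.
Column 5 already has 3, leaving R5C5 = 5.
Cage b needs sum 14, which forces R1C3 = 3.
The 4 cells of cage a must have sum 11, so R1C4 = 1.
2 is placed in column 3, so R2C3 = 5.
Cage a has sum 11, so R2C4 = 2.
3 is placed in column 3, leaving R5C3 = 1.
Column 4 now contains 1, leaving R5C4 = 3.
Row 1 now contains 1, so R1C2 = 5.
Row 2 now contains 5, so R2C2 = 1.
Completed grid: 4 5 3 1 2 / 3 1 5 2 4 / 5 3 2 4 1 / 1 2 4 5 3 / 2 4 1 3 5.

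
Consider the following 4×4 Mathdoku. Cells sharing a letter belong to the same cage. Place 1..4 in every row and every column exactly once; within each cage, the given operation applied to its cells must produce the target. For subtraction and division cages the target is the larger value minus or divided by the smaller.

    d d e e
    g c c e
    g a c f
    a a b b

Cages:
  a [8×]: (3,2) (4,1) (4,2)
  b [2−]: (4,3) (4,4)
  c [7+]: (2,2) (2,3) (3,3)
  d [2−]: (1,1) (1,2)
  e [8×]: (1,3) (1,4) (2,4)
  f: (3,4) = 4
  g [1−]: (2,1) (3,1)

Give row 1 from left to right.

Cage f is given; hence (3,4) = 4.
The 3 cells of cage e must have product 8, which forces (1,3) = 4.
Row 1 needs a 2, and only (1,4) is open for it.
Column 4 now contains 2, leaving (2,4) = 1.
Column 4 now contains 1, leaving (4,4) = 3.
3 is placed in row 4; hence (4,3) = 1.
Cage c has sum 7, so (2,2) = 2.
Cage c needs sum 7, leaving (2,3) = 3.
The 3 cells of cage a must have product 8; hence (3,2) = 1.
Column 3 now contains 1, which forces (3,3) = 2.
2 is placed in column 2; hence (4,2) = 4.
Cage d's pair has difference 2, leaving (1,1) = 1.
Column 2 already has 1, which forces (1,2) = 3.
Row 2 already has 3, so (2,1) = 4.
2 is placed in row 3; hence (3,1) = 3.
4 is placed in row 4; hence (4,1) = 2.
The full grid is 1 3 4 2 / 4 2 3 1 / 3 1 2 4 / 2 4 1 3.

1 3 4 2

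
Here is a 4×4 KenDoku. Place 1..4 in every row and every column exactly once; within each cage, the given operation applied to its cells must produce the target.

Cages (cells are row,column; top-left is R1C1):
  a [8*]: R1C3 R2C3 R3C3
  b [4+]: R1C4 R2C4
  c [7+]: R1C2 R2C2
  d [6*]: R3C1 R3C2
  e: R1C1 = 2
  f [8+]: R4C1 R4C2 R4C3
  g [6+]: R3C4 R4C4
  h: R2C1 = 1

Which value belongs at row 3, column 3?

Cage e is given, which forces R1C1 = 2.
Cage h is a single given cell; hence R2C1 = 1.
1 is placed in row 2; hence R2C4 = 3.
2 is placed in column 1, leaving R3C1 = 3.
Row 3 now contains 3, leaving R3C2 = 2.
Row 3 now contains 2, so R3C4 = 4.
3 is placed in column 1, so R4C1 = 4.
Column 4 now contains 4; hence R4C4 = 2.
The two cells of cage c must have sum 7, leaving R1C2 = 3.
The 3 cells of cage a must have product 8, which forces R1C3 = 4.
3 is placed in column 4, leaving R1C4 = 1.
3 is placed in row 2, so R2C2 = 4.
Cage a needs product 8, so R2C3 = 2.
Row 3 already has 4, so R3C3 = 1.
Column 2 now contains 3, which forces R4C2 = 1.
Column 3 now contains 1, which forces R4C3 = 3.
Filled in: 2 3 4 1 / 1 4 2 3 / 3 2 1 4 / 4 1 3 2.

1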